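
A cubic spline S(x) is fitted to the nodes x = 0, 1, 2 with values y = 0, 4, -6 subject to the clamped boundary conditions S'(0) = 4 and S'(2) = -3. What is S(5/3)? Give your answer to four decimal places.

-3.3148

Write σ_i for S''(x_i). With h_i = 1, 1 and divided differences Δ_i = 4, -10, the continuity of S' gives the tridiagonal system
  1·σ_0 + 4·σ_1 + 1·σ_2 = 6(Δ_1 - Δ_0) = -84
Clamped end conditions give two more equations: 2h_0·σ_0 + h_0·σ_1 = 6(Δ_0 - S'(0)) = 0 and h_1·σ_1 + 2h_1·σ_2 = 6(S'(2) - Δ_1) = 42.
Solving: σ_0 = 35/2, σ_1 = -35, σ_2 = 77/2.
On [1, 2], S(x) = 4 - 19/4·(x - 1) - 35/2·(x - 1)² + 49/4·(x - 1)³.
With (x - 1) = 2/3: S(5/3) = -179/54.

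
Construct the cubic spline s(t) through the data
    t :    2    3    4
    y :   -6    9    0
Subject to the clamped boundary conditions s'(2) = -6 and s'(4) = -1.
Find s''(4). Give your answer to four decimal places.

Write σ_i for s''(x_i). With h_i = 1, 1 and divided differences Δ_i = 15, -9, the continuity of s' gives the tridiagonal system
  1·σ_0 + 4·σ_1 + 1·σ_2 = 6(Δ_1 - Δ_0) = -144
Clamped end conditions give two more equations: 2h_0·σ_0 + h_0·σ_1 = 6(Δ_0 - s'(2)) = 126 and h_1·σ_1 + 2h_1·σ_2 = 6(s'(4) - Δ_1) = 48.
Forward elimination and back-substitution give σ_0 = 203/2, σ_1 = -77, σ_2 = 125/2.

62.5000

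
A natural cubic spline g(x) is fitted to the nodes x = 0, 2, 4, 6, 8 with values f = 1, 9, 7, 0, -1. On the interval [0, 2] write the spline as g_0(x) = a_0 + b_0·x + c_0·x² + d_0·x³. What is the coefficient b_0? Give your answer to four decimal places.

Write M_i for g''(x_i). With h_i = 2, 2, 2, 2 and divided differences Δ_i = 4, -1, -7/2, -1/2, the continuity of g' gives the tridiagonal system
  2·M_0 + 8·M_1 + 2·M_2 = 6(Δ_1 - Δ_0) = -30
  2·M_1 + 8·M_2 + 2·M_3 = 6(Δ_2 - Δ_1) = -15
  2·M_2 + 8·M_3 + 2·M_4 = 6(Δ_3 - Δ_2) = 18
Natural end conditions: M_0 = M_4 = 0.
Solving the tridiagonal system: M_0 = 0, M_1 = -93/28, M_2 = -12/7, M_3 = 75/28, M_4 = 0.
On [0, 2], with g_0(x) = a_0 + b_0·x + c_0·x² + d_0·x³: c_0 = M_0/2 = 0, d_0 = (M_1 - M_0)/(6h_0) = -31/112, b_0 = Δ_0 - h_0(2M_0 + M_1)/6 = 143/28.

5.1071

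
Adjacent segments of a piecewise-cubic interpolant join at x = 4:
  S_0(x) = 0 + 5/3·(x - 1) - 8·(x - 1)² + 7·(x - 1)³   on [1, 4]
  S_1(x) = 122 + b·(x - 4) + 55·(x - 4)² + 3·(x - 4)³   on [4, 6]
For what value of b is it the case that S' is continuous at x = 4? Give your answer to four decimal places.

S_0'(x) = 5/3 - 16·(x - 1) + 21·(x - 1)², so S_0'(4) = 428/3. On the right, S_1'(4) = b, so b = 428/3.

142.6667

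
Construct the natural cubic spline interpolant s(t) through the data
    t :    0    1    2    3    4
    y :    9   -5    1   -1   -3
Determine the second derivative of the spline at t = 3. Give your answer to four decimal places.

Put m_i = s'' at the i-th knot. Here h = (1, 1, 1, 1) and Δ = (-14, 6, -2, -2), so the interior equations h_(i-1)·m_(i-1) + 2(h_(i-1)+h_i)·m_i + h_i·m_(i+1) = 6(Δ_i − Δ_(i-1)) read
  1·m_0 + 4·m_1 + 1·m_2 = 6(Δ_1 - Δ_0) = 120
  1·m_1 + 4·m_2 + 1·m_3 = 6(Δ_2 - Δ_1) = -48
  1·m_2 + 4·m_3 + 1·m_4 = 6(Δ_3 - Δ_2) = 0
Natural end conditions: m_0 = m_4 = 0.
Solving the tridiagonal system: m_0 = 0, m_1 = 249/7, m_2 = -156/7, m_3 = 39/7, m_4 = 0.

5.5714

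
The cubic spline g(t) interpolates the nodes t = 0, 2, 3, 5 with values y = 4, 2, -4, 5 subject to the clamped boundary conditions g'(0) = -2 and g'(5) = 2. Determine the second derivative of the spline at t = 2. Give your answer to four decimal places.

-9.8125

With σ_i denoting the second derivative at x_i, h_i = 2, 1, 2, and Δ_i = (y_(i+1) − y_i)/h_i = -1, -6, 9/2:
  2·σ_0 + 6·σ_1 + 1·σ_2 = 6(Δ_1 - Δ_0) = -30
  1·σ_1 + 6·σ_2 + 2·σ_3 = 6(Δ_2 - Δ_1) = 63
Clamped end conditions give two more equations: 2h_0·σ_0 + h_0·σ_1 = 6(Δ_0 - g'(0)) = 6 and h_2·σ_2 + 2h_2·σ_3 = 6(g'(5) - Δ_2) = -15.
Solving the tridiagonal system: σ_0 = 205/32, σ_1 = -157/16, σ_2 = 257/16, σ_3 = -377/32.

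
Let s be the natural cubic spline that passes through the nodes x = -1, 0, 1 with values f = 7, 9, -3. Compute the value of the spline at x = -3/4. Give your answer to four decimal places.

Write M_i for s''(x_i). With h_i = 1, 1 and divided differences Δ_i = 2, -12, the continuity of s' gives the tridiagonal system
  1·M_0 + 4·M_1 + 1·M_2 = 6(Δ_1 - Δ_0) = -84
Natural end conditions: M_0 = M_2 = 0.
Solving the tridiagonal system: M_0 = 0, M_1 = -21, M_2 = 0.
On [-1, 0], s(x) = 7 + 11/2·(x + 1) + 0·(x + 1)² - 7/2·(x + 1)³.
With (x + 1) = 1/4: s(-3/4) = 1065/128.

8.3203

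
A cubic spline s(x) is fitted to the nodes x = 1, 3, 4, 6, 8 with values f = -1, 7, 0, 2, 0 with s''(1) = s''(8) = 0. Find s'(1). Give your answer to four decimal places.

8.3125

With m_i denoting the second derivative at x_i, h_i = 2, 1, 2, 2, and Δ_i = (y_(i+1) − y_i)/h_i = 4, -7, 1, -1:
  2·m_0 + 6·m_1 + 1·m_2 = 6(Δ_1 - Δ_0) = -66
  1·m_1 + 6·m_2 + 2·m_3 = 6(Δ_2 - Δ_1) = 48
  2·m_2 + 8·m_3 + 2·m_4 = 6(Δ_3 - Δ_2) = -12
Natural end conditions: m_0 = m_4 = 0.
Solving the tridiagonal system: m_0 = 0, m_1 = -207/16, m_2 = 93/8, m_3 = -141/32, m_4 = 0.
On [1, 3], s'(x) = b_0 + 2c_0·(x - 1) + 3d_0·(x - 1)² with b_0 = Δ_0 - h_0(2m_0 + m_1)/6 = 133/16, c_0 = m_0/2 = 0, d_0 = (m_1 - m_0)/(6h_0) = -69/64. So s'(1) = 133/16.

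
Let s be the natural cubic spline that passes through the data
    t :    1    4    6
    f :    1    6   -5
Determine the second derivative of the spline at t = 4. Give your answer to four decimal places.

With m_i denoting the second derivative at x_i, h_i = 3, 2, and Δ_i = (y_(i+1) − y_i)/h_i = 5/3, -11/2:
  3·m_0 + 10·m_1 + 2·m_2 = 6(Δ_1 - Δ_0) = -43
Natural end conditions: m_0 = m_2 = 0.
Forward elimination and back-substitution give m_0 = 0, m_1 = -43/10, m_2 = 0.

-4.3000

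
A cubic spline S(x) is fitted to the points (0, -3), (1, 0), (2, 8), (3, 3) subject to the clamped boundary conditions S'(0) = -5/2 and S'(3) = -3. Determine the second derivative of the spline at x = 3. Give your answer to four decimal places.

19.6667

With m_i denoting the second derivative at x_i, h_i = 1, 1, 1, and Δ_i = (y_(i+1) − y_i)/h_i = 3, 8, -5:
  1·m_0 + 4·m_1 + 1·m_2 = 6(Δ_1 - Δ_0) = 30
  1·m_1 + 4·m_2 + 1·m_3 = 6(Δ_2 - Δ_1) = -78
Clamped end conditions give two more equations: 2h_0·m_0 + h_0·m_1 = 6(Δ_0 - S'(0)) = 33 and h_2·m_2 + 2h_2·m_3 = 6(S'(3) - Δ_2) = 12.
Solving the tridiagonal system: m_0 = 32/3, m_1 = 35/3, m_2 = -82/3, m_3 = 59/3.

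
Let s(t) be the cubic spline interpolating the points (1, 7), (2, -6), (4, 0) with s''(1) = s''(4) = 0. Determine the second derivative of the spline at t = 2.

16

Put M_i = s'' at the i-th knot. Here h = (1, 2) and Δ = (-13, 3), so the interior equations h_(i-1)·M_(i-1) + 2(h_(i-1)+h_i)·M_i + h_i·M_(i+1) = 6(Δ_i − Δ_(i-1)) read
  1·M_0 + 6·M_1 + 2·M_2 = 6(Δ_1 - Δ_0) = 96
Natural end conditions: M_0 = M_2 = 0.
Solving: M_0 = 0, M_1 = 16, M_2 = 0.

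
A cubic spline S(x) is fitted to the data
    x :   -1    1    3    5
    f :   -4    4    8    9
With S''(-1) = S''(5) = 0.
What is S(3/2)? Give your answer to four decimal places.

5.4094

With M_i denoting the second derivative at x_i, h_i = 2, 2, 2, and Δ_i = (y_(i+1) − y_i)/h_i = 4, 2, 1/2:
  2·M_0 + 8·M_1 + 2·M_2 = 6(Δ_1 - Δ_0) = -12
  2·M_1 + 8·M_2 + 2·M_3 = 6(Δ_2 - Δ_1) = -9
Natural end conditions: M_0 = M_3 = 0.
Hence M_0 = 0, M_1 = -13/10, M_2 = -4/5, M_3 = 0.
On [1, 3], S(x) = 4 + 47/15·(x - 1) - 13/20·(x - 1)² + 1/24·(x - 1)³.
With (x - 1) = 1/2: S(3/2) = 1731/320.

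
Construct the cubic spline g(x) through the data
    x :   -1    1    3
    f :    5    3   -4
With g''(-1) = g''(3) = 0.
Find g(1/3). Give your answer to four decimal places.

4.1296

Let σ_i = g''(x_i). Step sizes h_i = 2, 2; slopes of the chords Δ_i = (y_(i+1) - y_i)/h_i = -1, -7/2.
  2·σ_0 + 8·σ_1 + 2·σ_2 = 6(Δ_1 - Δ_0) = -15
Natural end conditions: σ_0 = σ_2 = 0.
Hence σ_0 = 0, σ_1 = -15/8, σ_2 = 0.
On [-1, 1], g(x) = 5 - 3/8·(x + 1) + 0·(x + 1)² - 5/32·(x + 1)³.
With (x + 1) = 4/3: g(1/3) = 223/54.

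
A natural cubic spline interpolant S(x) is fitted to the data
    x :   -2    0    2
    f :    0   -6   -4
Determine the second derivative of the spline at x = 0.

3

Put M_i = S'' at the i-th knot. Here h = (2, 2) and Δ = (-3, 1), so the interior equations h_(i-1)·M_(i-1) + 2(h_(i-1)+h_i)·M_i + h_i·M_(i+1) = 6(Δ_i − Δ_(i-1)) read
  2·M_0 + 8·M_1 + 2·M_2 = 6(Δ_1 - Δ_0) = 24
Natural end conditions: M_0 = M_2 = 0.
Solving the tridiagonal system: M_0 = 0, M_1 = 3, M_2 = 0.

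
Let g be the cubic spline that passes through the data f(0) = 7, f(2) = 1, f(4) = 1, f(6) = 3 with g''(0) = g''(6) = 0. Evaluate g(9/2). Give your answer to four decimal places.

Let m_i = g''(x_i). Step sizes h_i = 2, 2, 2; slopes of the chords Δ_i = (y_(i+1) - y_i)/h_i = -3, 0, 1.
  2·m_0 + 8·m_1 + 2·m_2 = 6(Δ_1 - Δ_0) = 18
  2·m_1 + 8·m_2 + 2·m_3 = 6(Δ_2 - Δ_1) = 6
Natural end conditions: m_0 = m_3 = 0.
Forward elimination and back-substitution give m_0 = 0, m_1 = 11/5, m_2 = 1/5, m_3 = 0.
On [4, 6], g(x) = 1 + 13/15·(x - 4) + 1/10·(x - 4)² - 1/60·(x - 4)³.
With (x - 4) = 1/2: g(9/2) = 233/160.

1.4563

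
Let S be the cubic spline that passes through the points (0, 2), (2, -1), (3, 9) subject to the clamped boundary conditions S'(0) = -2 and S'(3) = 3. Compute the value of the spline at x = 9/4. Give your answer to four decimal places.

Let M_i = S''(x_i). Step sizes h_i = 2, 1; slopes of the chords Δ_i = (y_(i+1) - y_i)/h_i = -3/2, 10.
  2·M_0 + 6·M_1 + 1·M_2 = 6(Δ_1 - Δ_0) = 69
Clamped end conditions give two more equations: 2h_0·M_0 + h_0·M_1 = 6(Δ_0 - S'(0)) = 3 and h_1·M_1 + 2h_1·M_2 = 6(S'(3) - Δ_1) = -42.
Forward elimination and back-substitution give M_0 = -109/12, M_1 = 59/3, M_2 = -185/6.
On [2, 3], S(x) = -1 + 103/12·(x - 2) + 59/6·(x - 2)² - 101/12·(x - 2)³.
With (x - 2) = 1/4: S(9/4) = 417/256.

1.6289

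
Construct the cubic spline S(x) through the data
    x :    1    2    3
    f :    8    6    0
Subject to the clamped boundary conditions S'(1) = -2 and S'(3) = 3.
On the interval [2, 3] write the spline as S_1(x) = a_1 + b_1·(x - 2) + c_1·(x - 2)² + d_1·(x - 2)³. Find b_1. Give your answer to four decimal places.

Write σ_i for S''(x_i). With h_i = 1, 1 and divided differences Δ_i = -2, -6, the continuity of S' gives the tridiagonal system
  1·σ_0 + 4·σ_1 + 1·σ_2 = 6(Δ_1 - Δ_0) = -24
Clamped end conditions give two more equations: 2h_0·σ_0 + h_0·σ_1 = 6(Δ_0 - S'(1)) = 0 and h_1·σ_1 + 2h_1·σ_2 = 6(S'(3) - Δ_1) = 54.
Solving the tridiagonal system: σ_0 = 17/2, σ_1 = -17, σ_2 = 71/2.
On [2, 3], with S_1(x) = a_1 + b_1·(x - 2) + c_1·(x - 2)² + d_1·(x - 2)³: c_1 = σ_1/2 = -17/2, d_1 = (σ_2 - σ_1)/(6h_1) = 35/4, b_1 = Δ_1 - h_1(2σ_1 + σ_2)/6 = -25/4.

-6.2500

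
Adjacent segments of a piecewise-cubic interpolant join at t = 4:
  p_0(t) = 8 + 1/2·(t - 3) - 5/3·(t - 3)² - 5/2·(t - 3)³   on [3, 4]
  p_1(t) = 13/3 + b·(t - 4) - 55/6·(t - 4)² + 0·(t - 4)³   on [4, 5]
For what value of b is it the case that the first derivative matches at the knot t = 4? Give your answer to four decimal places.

p_0'(t) = 1/2 - 10/3·(t - 3) - 15/2·(t - 3)², so p_0'(4) = -31/3. On the right, p_1'(4) = b, so b = -31/3.

-10.3333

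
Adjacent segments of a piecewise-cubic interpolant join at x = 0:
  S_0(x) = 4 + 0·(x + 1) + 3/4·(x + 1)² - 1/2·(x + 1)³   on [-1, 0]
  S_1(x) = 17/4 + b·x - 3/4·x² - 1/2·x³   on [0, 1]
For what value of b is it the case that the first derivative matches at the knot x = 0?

S_0'(x) = 0 + 3/2·(x + 1) - 3/2·(x + 1)², so S_0'(0) = 0. On the right, S_1'(0) = b, so b = 0.

0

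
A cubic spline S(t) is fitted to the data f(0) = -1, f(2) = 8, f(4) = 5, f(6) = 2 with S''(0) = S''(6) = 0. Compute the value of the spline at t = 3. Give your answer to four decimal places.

Put M_i = S'' at the i-th knot. Here h = (2, 2, 2) and Δ = (9/2, -3/2, -3/2), so the interior equations h_(i-1)·M_(i-1) + 2(h_(i-1)+h_i)·M_i + h_i·M_(i+1) = 6(Δ_i − Δ_(i-1)) read
  2·M_0 + 8·M_1 + 2·M_2 = 6(Δ_1 - Δ_0) = -36
  2·M_1 + 8·M_2 + 2·M_3 = 6(Δ_2 - Δ_1) = 0
Natural end conditions: M_0 = M_3 = 0.
Solving the tridiagonal system: M_0 = 0, M_1 = -24/5, M_2 = 6/5, M_3 = 0.
On [2, 4], S(t) = 8 + 13/10·(t - 2) - 12/5·(t - 2)² + 1/2·(t - 2)³.
With (t - 2) = 1: S(3) = 37/5.

7.4000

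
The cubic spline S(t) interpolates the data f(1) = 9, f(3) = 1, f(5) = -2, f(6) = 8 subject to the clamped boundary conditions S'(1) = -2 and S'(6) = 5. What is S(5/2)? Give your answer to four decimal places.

Let M_i = S''(x_i). Step sizes h_i = 2, 2, 1; slopes of the chords Δ_i = (y_(i+1) - y_i)/h_i = -4, -3/2, 10.
  2·M_0 + 8·M_1 + 2·M_2 = 6(Δ_1 - Δ_0) = 15
  2·M_1 + 6·M_2 + 1·M_3 = 6(Δ_2 - Δ_1) = 69
Clamped end conditions give two more equations: 2h_0·M_0 + h_0·M_1 = 6(Δ_0 - S'(1)) = -12 and h_2·M_2 + 2h_2·M_3 = 6(S'(6) - Δ_2) = -30.
Solving: M_0 = -103/46, M_1 = -35/23, M_2 = 364/23, M_3 = -527/23.
On [1, 3], S(t) = 9 - 2·(t - 1) - 103/92·(t - 1)² + 11/184·(t - 1)³.
With (t - 1) = 3/2: S(5/2) = 5421/1472.

3.6827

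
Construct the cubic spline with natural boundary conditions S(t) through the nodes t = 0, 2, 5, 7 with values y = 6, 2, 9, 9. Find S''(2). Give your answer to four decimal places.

3.3187

Let M_i = S''(x_i). Step sizes h_i = 2, 3, 2; slopes of the chords Δ_i = (y_(i+1) - y_i)/h_i = -2, 7/3, 0.
  2·M_0 + 10·M_1 + 3·M_2 = 6(Δ_1 - Δ_0) = 26
  3·M_1 + 10·M_2 + 2·M_3 = 6(Δ_2 - Δ_1) = -14
Natural end conditions: M_0 = M_3 = 0.
Solving: M_0 = 0, M_1 = 302/91, M_2 = -218/91, M_3 = 0.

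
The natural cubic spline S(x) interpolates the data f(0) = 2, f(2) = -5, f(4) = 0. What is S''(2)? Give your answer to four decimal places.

Let M_i = S''(x_i). Step sizes h_i = 2, 2; slopes of the chords Δ_i = (y_(i+1) - y_i)/h_i = -7/2, 5/2.
  2·M_0 + 8·M_1 + 2·M_2 = 6(Δ_1 - Δ_0) = 36
Natural end conditions: M_0 = M_2 = 0.
Forward elimination and back-substitution give M_0 = 0, M_1 = 9/2, M_2 = 0.

4.5000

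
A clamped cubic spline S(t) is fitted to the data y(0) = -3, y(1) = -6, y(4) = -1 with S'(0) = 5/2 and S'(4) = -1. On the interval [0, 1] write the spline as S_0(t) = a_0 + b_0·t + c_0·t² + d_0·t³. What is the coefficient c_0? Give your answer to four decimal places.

-10.4375

Put M_i = S'' at the i-th knot. Here h = (1, 3) and Δ = (-3, 5/3), so the interior equations h_(i-1)·M_(i-1) + 2(h_(i-1)+h_i)·M_i + h_i·M_(i+1) = 6(Δ_i − Δ_(i-1)) read
  1·M_0 + 8·M_1 + 3·M_2 = 6(Δ_1 - Δ_0) = 28
Clamped end conditions give two more equations: 2h_0·M_0 + h_0·M_1 = 6(Δ_0 - S'(0)) = -33 and h_1·M_1 + 2h_1·M_2 = 6(S'(4) - Δ_1) = -16.
Forward elimination and back-substitution give M_0 = -167/8, M_1 = 35/4, M_2 = -169/24.
On [0, 1], with S_0(t) = a_0 + b_0·t + c_0·t² + d_0·t³: c_0 = M_0/2 = -167/16, d_0 = (M_1 - M_0)/(6h_0) = 79/16, b_0 = Δ_0 - h_0(2M_0 + M_1)/6 = 5/2.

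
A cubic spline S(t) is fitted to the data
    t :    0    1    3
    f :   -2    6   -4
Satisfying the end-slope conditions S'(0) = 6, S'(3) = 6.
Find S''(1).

With m_i denoting the second derivative at x_i, h_i = 1, 2, and Δ_i = (y_(i+1) − y_i)/h_i = 8, -5:
  1·m_0 + 6·m_1 + 2·m_2 = 6(Δ_1 - Δ_0) = -78
Clamped end conditions give two more equations: 2h_0·m_0 + h_0·m_1 = 6(Δ_0 - S'(0)) = 12 and h_1·m_1 + 2h_1·m_2 = 6(S'(3) - Δ_1) = 66.
Forward elimination and back-substitution give m_0 = 19, m_1 = -26, m_2 = 59/2.

-26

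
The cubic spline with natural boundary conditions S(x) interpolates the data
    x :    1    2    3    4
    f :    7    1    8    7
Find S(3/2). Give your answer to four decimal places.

2.5000

Put m_i = S'' at the i-th knot. Here h = (1, 1, 1) and Δ = (-6, 7, -1), so the interior equations h_(i-1)·m_(i-1) + 2(h_(i-1)+h_i)·m_i + h_i·m_(i+1) = 6(Δ_i − Δ_(i-1)) read
  1·m_0 + 4·m_1 + 1·m_2 = 6(Δ_1 - Δ_0) = 78
  1·m_1 + 4·m_2 + 1·m_3 = 6(Δ_2 - Δ_1) = -48
Natural end conditions: m_0 = m_3 = 0.
Solving the tridiagonal system: m_0 = 0, m_1 = 24, m_2 = -18, m_3 = 0.
On [1, 2], S(x) = 7 - 10·(x - 1) + 0·(x - 1)² + 4·(x - 1)³.
With (x - 1) = 1/2: S(3/2) = 5/2.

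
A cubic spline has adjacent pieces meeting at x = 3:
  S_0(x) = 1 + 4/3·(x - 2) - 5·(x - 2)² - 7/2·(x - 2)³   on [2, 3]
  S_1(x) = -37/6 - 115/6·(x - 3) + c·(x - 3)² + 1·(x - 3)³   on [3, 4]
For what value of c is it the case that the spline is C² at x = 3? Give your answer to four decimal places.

-15.5000

S_0''(x) = -10 - 21·(x - 2), so S_0''(3) = -31. On the right, S_1''(3) = 2c, so c = -31/2.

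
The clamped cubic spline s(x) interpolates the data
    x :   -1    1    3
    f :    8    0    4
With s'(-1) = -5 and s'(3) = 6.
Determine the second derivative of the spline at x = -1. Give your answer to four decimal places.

-0.2500

With m_i denoting the second derivative at x_i, h_i = 2, 2, and Δ_i = (y_(i+1) − y_i)/h_i = -4, 2:
  2·m_0 + 8·m_1 + 2·m_2 = 6(Δ_1 - Δ_0) = 36
Clamped end conditions give two more equations: 2h_0·m_0 + h_0·m_1 = 6(Δ_0 - s'(-1)) = 6 and h_1·m_1 + 2h_1·m_2 = 6(s'(3) - Δ_1) = 24.
Solving the tridiagonal system: m_0 = -1/4, m_1 = 7/2, m_2 = 17/4.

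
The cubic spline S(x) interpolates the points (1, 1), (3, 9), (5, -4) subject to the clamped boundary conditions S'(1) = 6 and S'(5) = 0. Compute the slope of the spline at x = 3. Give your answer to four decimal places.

-3.3750

With m_i denoting the second derivative at x_i, h_i = 2, 2, and Δ_i = (y_(i+1) − y_i)/h_i = 4, -13/2:
  2·m_0 + 8·m_1 + 2·m_2 = 6(Δ_1 - Δ_0) = -63
Clamped end conditions give two more equations: 2h_0·m_0 + h_0·m_1 = 6(Δ_0 - S'(1)) = -12 and h_1·m_1 + 2h_1·m_2 = 6(S'(5) - Δ_1) = 39.
Solving: m_0 = 27/8, m_1 = -51/4, m_2 = 129/8.
On [3, 5], S'(x) = b_1 + 2c_1·(x - 3) + 3d_1·(x - 3)² with b_1 = Δ_1 - h_1(2m_1 + m_2)/6 = -27/8, c_1 = m_1/2 = -51/8, d_1 = (m_2 - m_1)/(6h_1) = 77/32. So S'(3) = -27/8.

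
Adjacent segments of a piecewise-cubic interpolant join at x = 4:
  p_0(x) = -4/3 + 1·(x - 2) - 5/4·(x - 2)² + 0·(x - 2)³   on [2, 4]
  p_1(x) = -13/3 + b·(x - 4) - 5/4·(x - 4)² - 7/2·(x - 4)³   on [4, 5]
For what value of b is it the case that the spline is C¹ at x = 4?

-4

p_0'(x) = 1 - 5/2·(x - 2) + 0·(x - 2)², so p_0'(4) = -4. On the right, p_1'(4) = b, so b = -4.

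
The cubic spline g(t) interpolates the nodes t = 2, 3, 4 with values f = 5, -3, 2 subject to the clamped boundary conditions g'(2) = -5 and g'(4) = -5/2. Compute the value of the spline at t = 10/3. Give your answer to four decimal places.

-1.5741

With σ_i denoting the second derivative at x_i, h_i = 1, 1, and Δ_i = (y_(i+1) − y_i)/h_i = -8, 5:
  1·σ_0 + 4·σ_1 + 1·σ_2 = 6(Δ_1 - Δ_0) = 78
Clamped end conditions give two more equations: 2h_0·σ_0 + h_0·σ_1 = 6(Δ_0 - g'(2)) = -18 and h_1·σ_1 + 2h_1·σ_2 = 6(g'(4) - Δ_1) = -45.
Hence σ_0 = -109/4, σ_1 = 73/2, σ_2 = -163/4.
On [3, 4], g(t) = -3 - 3/8·(t - 3) + 73/4·(t - 3)² - 103/8·(t - 3)³.
With (t - 3) = 1/3: g(10/3) = -85/54.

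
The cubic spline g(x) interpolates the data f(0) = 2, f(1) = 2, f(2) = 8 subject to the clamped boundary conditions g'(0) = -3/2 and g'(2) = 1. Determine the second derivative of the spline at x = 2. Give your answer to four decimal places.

-22.7500

Write M_i for g''(x_i). With h_i = 1, 1 and divided differences Δ_i = 0, 6, the continuity of g' gives the tridiagonal system
  1·M_0 + 4·M_1 + 1·M_2 = 6(Δ_1 - Δ_0) = 36
Clamped end conditions give two more equations: 2h_0·M_0 + h_0·M_1 = 6(Δ_0 - g'(0)) = 9 and h_1·M_1 + 2h_1·M_2 = 6(g'(2) - Δ_1) = -30.
Hence M_0 = -13/4, M_1 = 31/2, M_2 = -91/4.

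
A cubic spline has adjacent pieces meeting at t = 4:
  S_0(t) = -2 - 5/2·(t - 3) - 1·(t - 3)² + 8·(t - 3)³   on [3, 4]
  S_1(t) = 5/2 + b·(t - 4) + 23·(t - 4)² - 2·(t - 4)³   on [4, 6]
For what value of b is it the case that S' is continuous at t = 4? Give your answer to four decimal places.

19.5000

S_0'(t) = -5/2 - 2·(t - 3) + 24·(t - 3)², so S_0'(4) = 39/2. On the right, S_1'(4) = b, so b = 39/2.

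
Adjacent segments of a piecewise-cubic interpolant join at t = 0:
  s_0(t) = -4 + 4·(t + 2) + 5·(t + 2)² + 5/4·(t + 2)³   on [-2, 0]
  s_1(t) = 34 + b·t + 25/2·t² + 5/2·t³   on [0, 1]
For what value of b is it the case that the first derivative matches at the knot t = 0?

s_0'(t) = 4 + 10·(t + 2) + 15/4·(t + 2)², so s_0'(0) = 39. On the right, s_1'(0) = b, so b = 39.

39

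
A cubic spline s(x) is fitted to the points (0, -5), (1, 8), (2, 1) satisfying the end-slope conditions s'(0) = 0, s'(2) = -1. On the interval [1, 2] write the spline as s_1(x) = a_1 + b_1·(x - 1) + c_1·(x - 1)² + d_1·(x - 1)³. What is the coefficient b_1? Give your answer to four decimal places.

Let σ_i = s''(x_i). Step sizes h_i = 1, 1; slopes of the chords Δ_i = (y_(i+1) - y_i)/h_i = 13, -7.
  1·σ_0 + 4·σ_1 + 1·σ_2 = 6(Δ_1 - Δ_0) = -120
Clamped end conditions give two more equations: 2h_0·σ_0 + h_0·σ_1 = 6(Δ_0 - s'(0)) = 78 and h_1·σ_1 + 2h_1·σ_2 = 6(s'(2) - Δ_1) = 36.
Solving: σ_0 = 137/2, σ_1 = -59, σ_2 = 95/2.
On [1, 2], with s_1(x) = a_1 + b_1·(x - 1) + c_1·(x - 1)² + d_1·(x - 1)³: c_1 = σ_1/2 = -59/2, d_1 = (σ_2 - σ_1)/(6h_1) = 71/4, b_1 = Δ_1 - h_1(2σ_1 + σ_2)/6 = 19/4.

4.7500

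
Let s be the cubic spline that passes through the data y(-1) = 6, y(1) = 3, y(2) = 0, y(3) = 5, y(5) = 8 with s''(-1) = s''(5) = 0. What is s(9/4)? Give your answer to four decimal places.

0.6903

Put M_i = s'' at the i-th knot. Here h = (2, 1, 1, 2) and Δ = (-3/2, -3, 5, 3/2), so the interior equations h_(i-1)·M_(i-1) + 2(h_(i-1)+h_i)·M_i + h_i·M_(i+1) = 6(Δ_i − Δ_(i-1)) read
  2·M_0 + 6·M_1 + 1·M_2 = 6(Δ_1 - Δ_0) = -9
  1·M_1 + 4·M_2 + 1·M_3 = 6(Δ_2 - Δ_1) = 48
  1·M_2 + 6·M_3 + 2·M_4 = 6(Δ_3 - Δ_2) = -21
Natural end conditions: M_0 = M_4 = 0.
Solving the tridiagonal system: M_0 = 0, M_1 = -43/11, M_2 = 159/11, M_3 = -65/11, M_4 = 0.
On [2, 3], s(t) = 0 + 7/6·(t - 2) + 159/22·(t - 2)² - 112/33·(t - 2)³.
With (t - 2) = 1/4: s(9/4) = 243/352.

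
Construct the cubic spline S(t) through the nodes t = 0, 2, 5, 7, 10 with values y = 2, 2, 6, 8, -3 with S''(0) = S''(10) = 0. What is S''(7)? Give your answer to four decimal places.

-2.8276

Put σ_i = S'' at the i-th knot. Here h = (2, 3, 2, 3) and Δ = (0, 4/3, 1, -11/3), so the interior equations h_(i-1)·σ_(i-1) + 2(h_(i-1)+h_i)·σ_i + h_i·σ_(i+1) = 6(Δ_i − Δ_(i-1)) read
  2·σ_0 + 10·σ_1 + 3·σ_2 = 6(Δ_1 - Δ_0) = 8
  3·σ_1 + 10·σ_2 + 2·σ_3 = 6(Δ_2 - Δ_1) = -2
  2·σ_2 + 10·σ_3 + 3·σ_4 = 6(Δ_3 - Δ_2) = -28
Natural end conditions: σ_0 = σ_4 = 0.
Solving the tridiagonal system: σ_0 = 0, σ_1 = 22/29, σ_2 = 4/29, σ_3 = -82/29, σ_4 = 0.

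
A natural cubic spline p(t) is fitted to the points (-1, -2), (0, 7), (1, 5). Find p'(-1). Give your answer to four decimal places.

11.7500

With M_i denoting the second derivative at x_i, h_i = 1, 1, and Δ_i = (y_(i+1) − y_i)/h_i = 9, -2:
  1·M_0 + 4·M_1 + 1·M_2 = 6(Δ_1 - Δ_0) = -66
Natural end conditions: M_0 = M_2 = 0.
Solving: M_0 = 0, M_1 = -33/2, M_2 = 0.
On [-1, 0], p'(t) = b_0 + 2c_0·(t + 1) + 3d_0·(t + 1)² with b_0 = Δ_0 - h_0(2M_0 + M_1)/6 = 47/4, c_0 = M_0/2 = 0, d_0 = (M_1 - M_0)/(6h_0) = -11/4. So p'(-1) = 47/4.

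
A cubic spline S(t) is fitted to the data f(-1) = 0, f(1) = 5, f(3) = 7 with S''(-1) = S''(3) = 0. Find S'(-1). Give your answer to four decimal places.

With m_i denoting the second derivative at x_i, h_i = 2, 2, and Δ_i = (y_(i+1) − y_i)/h_i = 5/2, 1:
  2·m_0 + 8·m_1 + 2·m_2 = 6(Δ_1 - Δ_0) = -9
Natural end conditions: m_0 = m_2 = 0.
Solving the tridiagonal system: m_0 = 0, m_1 = -9/8, m_2 = 0.
On [-1, 1], S'(t) = b_0 + 2c_0·(t + 1) + 3d_0·(t + 1)² with b_0 = Δ_0 - h_0(2m_0 + m_1)/6 = 23/8, c_0 = m_0/2 = 0, d_0 = (m_1 - m_0)/(6h_0) = -3/32. So S'(-1) = 23/8.

2.8750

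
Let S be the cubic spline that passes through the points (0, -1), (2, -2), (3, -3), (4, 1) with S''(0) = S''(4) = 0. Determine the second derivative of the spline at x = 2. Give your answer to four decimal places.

-1.8261

Let m_i = S''(x_i). Step sizes h_i = 2, 1, 1; slopes of the chords Δ_i = (y_(i+1) - y_i)/h_i = -1/2, -1, 4.
  2·m_0 + 6·m_1 + 1·m_2 = 6(Δ_1 - Δ_0) = -3
  1·m_1 + 4·m_2 + 1·m_3 = 6(Δ_2 - Δ_1) = 30
Natural end conditions: m_0 = m_3 = 0.
Hence m_0 = 0, m_1 = -42/23, m_2 = 183/23, m_3 = 0.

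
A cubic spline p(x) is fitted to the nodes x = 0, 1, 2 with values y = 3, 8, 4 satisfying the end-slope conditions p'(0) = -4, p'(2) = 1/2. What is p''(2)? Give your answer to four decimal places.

29.2500

Let σ_i = p''(x_i). Step sizes h_i = 1, 1; slopes of the chords Δ_i = (y_(i+1) - y_i)/h_i = 5, -4.
  1·σ_0 + 4·σ_1 + 1·σ_2 = 6(Δ_1 - Δ_0) = -54
Clamped end conditions give two more equations: 2h_0·σ_0 + h_0·σ_1 = 6(Δ_0 - p'(0)) = 54 and h_1·σ_1 + 2h_1·σ_2 = 6(p'(2) - Δ_1) = 27.
Hence σ_0 = 171/4, σ_1 = -63/2, σ_2 = 117/4.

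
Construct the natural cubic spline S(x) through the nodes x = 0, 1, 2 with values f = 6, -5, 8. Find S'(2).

19

Put M_i = S'' at the i-th knot. Here h = (1, 1) and Δ = (-11, 13), so the interior equations h_(i-1)·M_(i-1) + 2(h_(i-1)+h_i)·M_i + h_i·M_(i+1) = 6(Δ_i − Δ_(i-1)) read
  1·M_0 + 4·M_1 + 1·M_2 = 6(Δ_1 - Δ_0) = 144
Natural end conditions: M_0 = M_2 = 0.
Forward elimination and back-substitution give M_0 = 0, M_1 = 36, M_2 = 0.
On [1, 2], S'(x) = b_1 + 2c_1·(x - 1) + 3d_1·(x - 1)² with b_1 = Δ_1 - h_1(2M_1 + M_2)/6 = 1, c_1 = M_1/2 = 18, d_1 = (M_2 - M_1)/(6h_1) = -6. So S'(2) = 19.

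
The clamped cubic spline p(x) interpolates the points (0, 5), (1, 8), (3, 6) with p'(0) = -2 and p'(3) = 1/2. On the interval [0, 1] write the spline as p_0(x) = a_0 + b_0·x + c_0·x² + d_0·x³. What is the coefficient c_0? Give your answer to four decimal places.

Put σ_i = p'' at the i-th knot. Here h = (1, 2) and Δ = (3, -1), so the interior equations h_(i-1)·σ_(i-1) + 2(h_(i-1)+h_i)·σ_i + h_i·σ_(i+1) = 6(Δ_i − Δ_(i-1)) read
  1·σ_0 + 6·σ_1 + 2·σ_2 = 6(Δ_1 - Δ_0) = -24
Clamped end conditions give two more equations: 2h_0·σ_0 + h_0·σ_1 = 6(Δ_0 - p'(0)) = 30 and h_1·σ_1 + 2h_1·σ_2 = 6(p'(3) - Δ_1) = 9.
Solving: σ_0 = 119/6, σ_1 = -29/3, σ_2 = 85/12.
On [0, 1], with p_0(x) = a_0 + b_0·x + c_0·x² + d_0·x³: c_0 = σ_0/2 = 119/12, d_0 = (σ_1 - σ_0)/(6h_0) = -59/12, b_0 = Δ_0 - h_0(2σ_0 + σ_1)/6 = -2.

9.9167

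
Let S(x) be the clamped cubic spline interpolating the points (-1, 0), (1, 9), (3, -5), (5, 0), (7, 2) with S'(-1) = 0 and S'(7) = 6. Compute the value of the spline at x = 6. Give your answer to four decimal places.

Let m_i = S''(x_i). Step sizes h_i = 2, 2, 2, 2; slopes of the chords Δ_i = (y_(i+1) - y_i)/h_i = 9/2, -7, 5/2, 1.
  2·m_0 + 8·m_1 + 2·m_2 = 6(Δ_1 - Δ_0) = -69
  2·m_1 + 8·m_2 + 2·m_3 = 6(Δ_2 - Δ_1) = 57
  2·m_2 + 8·m_3 + 2·m_4 = 6(Δ_3 - Δ_2) = -9
Clamped end conditions give two more equations: 2h_0·m_0 + h_0·m_1 = 6(Δ_0 - S'(-1)) = 27 and h_3·m_3 + 2h_3·m_4 = 6(S'(7) - Δ_3) = 30.
Forward elimination and back-substitution give m_0 = 405/28, m_1 = -108/7, m_2 = 51/4, m_3 = -99/14, m_4 = 309/28.
On [5, 7], S(x) = 0 + 57/28·(x - 5) - 99/28·(x - 5)² + 169/112·(x - 5)³.
With (x - 5) = 1: S(6) = 1/112.

0.0089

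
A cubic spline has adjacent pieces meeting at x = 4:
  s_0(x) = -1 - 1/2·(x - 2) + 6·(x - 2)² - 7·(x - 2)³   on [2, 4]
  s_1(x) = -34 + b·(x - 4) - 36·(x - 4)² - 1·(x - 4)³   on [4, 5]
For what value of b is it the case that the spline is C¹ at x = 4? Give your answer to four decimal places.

s_0'(x) = -1/2 + 12·(x - 2) - 21·(x - 2)², so s_0'(4) = -121/2. On the right, s_1'(4) = b, so b = -121/2.

-60.5000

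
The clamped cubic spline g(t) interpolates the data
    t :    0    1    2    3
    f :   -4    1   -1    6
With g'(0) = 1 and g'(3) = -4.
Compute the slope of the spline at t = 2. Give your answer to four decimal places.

4.5333

Let m_i = g''(x_i). Step sizes h_i = 1, 1, 1; slopes of the chords Δ_i = (y_(i+1) - y_i)/h_i = 5, -2, 7.
  1·m_0 + 4·m_1 + 1·m_2 = 6(Δ_1 - Δ_0) = -42
  1·m_1 + 4·m_2 + 1·m_3 = 6(Δ_2 - Δ_1) = 54
Clamped end conditions give two more equations: 2h_0·m_0 + h_0·m_1 = 6(Δ_0 - g'(0)) = 24 and h_2·m_2 + 2h_2·m_3 = 6(g'(3) - Δ_2) = -66.
Solving the tridiagonal system: m_0 = 364/15, m_1 = -368/15, m_2 = 478/15, m_3 = -734/15.
On [2, 3], g'(t) = b_2 + 2c_2·(t - 2) + 3d_2·(t - 2)² with b_2 = Δ_2 - h_2(2m_2 + m_3)/6 = 68/15, c_2 = m_2/2 = 239/15, d_2 = (m_3 - m_2)/(6h_2) = -202/15. So g'(2) = 68/15.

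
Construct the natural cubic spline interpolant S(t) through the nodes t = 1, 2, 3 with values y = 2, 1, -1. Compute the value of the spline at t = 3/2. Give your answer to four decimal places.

Let σ_i = S''(x_i). Step sizes h_i = 1, 1; slopes of the chords Δ_i = (y_(i+1) - y_i)/h_i = -1, -2.
  1·σ_0 + 4·σ_1 + 1·σ_2 = 6(Δ_1 - Δ_0) = -6
Natural end conditions: σ_0 = σ_2 = 0.
Forward elimination and back-substitution give σ_0 = 0, σ_1 = -3/2, σ_2 = 0.
On [1, 2], S(t) = 2 - 3/4·(t - 1) + 0·(t - 1)² - 1/4·(t - 1)³.
With (t - 1) = 1/2: S(3/2) = 51/32.

1.5938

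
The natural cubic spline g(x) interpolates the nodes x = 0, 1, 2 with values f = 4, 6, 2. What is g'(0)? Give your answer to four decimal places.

3.5000

With M_i denoting the second derivative at x_i, h_i = 1, 1, and Δ_i = (y_(i+1) − y_i)/h_i = 2, -4:
  1·M_0 + 4·M_1 + 1·M_2 = 6(Δ_1 - Δ_0) = -36
Natural end conditions: M_0 = M_2 = 0.
Solving the tridiagonal system: M_0 = 0, M_1 = -9, M_2 = 0.
On [0, 1], g'(x) = b_0 + 2c_0·x + 3d_0·x² with b_0 = Δ_0 - h_0(2M_0 + M_1)/6 = 7/2, c_0 = M_0/2 = 0, d_0 = (M_1 - M_0)/(6h_0) = -3/2. So g'(0) = 7/2.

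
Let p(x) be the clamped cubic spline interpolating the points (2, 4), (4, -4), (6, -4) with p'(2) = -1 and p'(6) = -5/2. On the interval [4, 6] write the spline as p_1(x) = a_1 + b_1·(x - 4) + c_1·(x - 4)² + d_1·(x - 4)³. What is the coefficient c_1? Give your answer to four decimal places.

3.3750

Write M_i for p''(x_i). With h_i = 2, 2 and divided differences Δ_i = -4, 0, the continuity of p' gives the tridiagonal system
  2·M_0 + 8·M_1 + 2·M_2 = 6(Δ_1 - Δ_0) = 24
Clamped end conditions give two more equations: 2h_0·M_0 + h_0·M_1 = 6(Δ_0 - p'(2)) = -18 and h_1·M_1 + 2h_1·M_2 = 6(p'(6) - Δ_1) = -15.
Solving: M_0 = -63/8, M_1 = 27/4, M_2 = -57/8.
On [4, 6], with p_1(x) = a_1 + b_1·(x - 4) + c_1·(x - 4)² + d_1·(x - 4)³: c_1 = M_1/2 = 27/8, d_1 = (M_2 - M_1)/(6h_1) = -37/32, b_1 = Δ_1 - h_1(2M_1 + M_2)/6 = -17/8.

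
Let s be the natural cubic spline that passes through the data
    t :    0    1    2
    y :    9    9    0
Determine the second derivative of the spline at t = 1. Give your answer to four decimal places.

-13.5000

Let M_i = s''(x_i). Step sizes h_i = 1, 1; slopes of the chords Δ_i = (y_(i+1) - y_i)/h_i = 0, -9.
  1·M_0 + 4·M_1 + 1·M_2 = 6(Δ_1 - Δ_0) = -54
Natural end conditions: M_0 = M_2 = 0.
Forward elimination and back-substitution give M_0 = 0, M_1 = -27/2, M_2 = 0.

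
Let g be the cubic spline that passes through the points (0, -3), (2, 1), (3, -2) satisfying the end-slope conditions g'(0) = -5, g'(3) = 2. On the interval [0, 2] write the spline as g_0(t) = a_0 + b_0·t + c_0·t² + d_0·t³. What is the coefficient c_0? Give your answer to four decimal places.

Let M_i = g''(x_i). Step sizes h_i = 2, 1; slopes of the chords Δ_i = (y_(i+1) - y_i)/h_i = 2, -3.
  2·M_0 + 6·M_1 + 1·M_2 = 6(Δ_1 - Δ_0) = -30
Clamped end conditions give two more equations: 2h_0·M_0 + h_0·M_1 = 6(Δ_0 - g'(0)) = 42 and h_1·M_1 + 2h_1·M_2 = 6(g'(3) - Δ_1) = 30.
Solving the tridiagonal system: M_0 = 107/6, M_1 = -44/3, M_2 = 67/3.
On [0, 2], with g_0(t) = a_0 + b_0·t + c_0·t² + d_0·t³: c_0 = M_0/2 = 107/12, d_0 = (M_1 - M_0)/(6h_0) = -65/24, b_0 = Δ_0 - h_0(2M_0 + M_1)/6 = -5.

8.9167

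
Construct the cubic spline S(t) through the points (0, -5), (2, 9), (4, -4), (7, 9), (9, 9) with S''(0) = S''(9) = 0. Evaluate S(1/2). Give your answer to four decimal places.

0.5047

Let σ_i = S''(x_i). Step sizes h_i = 2, 2, 3, 2; slopes of the chords Δ_i = (y_(i+1) - y_i)/h_i = 7, -13/2, 13/3, 0.
  2·σ_0 + 8·σ_1 + 2·σ_2 = 6(Δ_1 - Δ_0) = -81
  2·σ_1 + 10·σ_2 + 3·σ_3 = 6(Δ_2 - Δ_1) = 65
  3·σ_2 + 10·σ_3 + 2·σ_4 = 6(Δ_3 - Δ_2) = -26
Natural end conditions: σ_0 = σ_4 = 0.
Solving the tridiagonal system: σ_0 = 0, σ_1 = -8827/688, σ_2 = 1861/172, σ_3 = -2011/344, σ_4 = 0.
On [0, 2], S(t) = -5 + 23275/2064·t + 0·t² - 8827/8256·t³.
With t = 1/2: S(1/2) = 11111/22016.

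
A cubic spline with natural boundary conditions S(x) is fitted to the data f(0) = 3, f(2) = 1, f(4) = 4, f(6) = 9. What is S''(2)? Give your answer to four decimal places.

Write σ_i for S''(x_i). With h_i = 2, 2, 2 and divided differences Δ_i = -1, 3/2, 5/2, the continuity of S' gives the tridiagonal system
  2·σ_0 + 8·σ_1 + 2·σ_2 = 6(Δ_1 - Δ_0) = 15
  2·σ_1 + 8·σ_2 + 2·σ_3 = 6(Δ_2 - Δ_1) = 6
Natural end conditions: σ_0 = σ_3 = 0.
Solving the tridiagonal system: σ_0 = 0, σ_1 = 9/5, σ_2 = 3/10, σ_3 = 0.

1.8000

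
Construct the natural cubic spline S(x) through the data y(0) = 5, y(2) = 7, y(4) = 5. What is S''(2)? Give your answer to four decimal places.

-1.5000

Write M_i for S''(x_i). With h_i = 2, 2 and divided differences Δ_i = 1, -1, the continuity of S' gives the tridiagonal system
  2·M_0 + 8·M_1 + 2·M_2 = 6(Δ_1 - Δ_0) = -12
Natural end conditions: M_0 = M_2 = 0.
Hence M_0 = 0, M_1 = -3/2, M_2 = 0.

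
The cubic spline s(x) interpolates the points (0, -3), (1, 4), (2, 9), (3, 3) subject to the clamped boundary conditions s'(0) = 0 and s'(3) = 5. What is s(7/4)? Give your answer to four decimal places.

9.3313

Put M_i = s'' at the i-th knot. Here h = (1, 1, 1) and Δ = (7, 5, -6), so the interior equations h_(i-1)·M_(i-1) + 2(h_(i-1)+h_i)·M_i + h_i·M_(i+1) = 6(Δ_i − Δ_(i-1)) read
  1·M_0 + 4·M_1 + 1·M_2 = 6(Δ_1 - Δ_0) = -12
  1·M_1 + 4·M_2 + 1·M_3 = 6(Δ_2 - Δ_1) = -66
Clamped end conditions give two more equations: 2h_0·M_0 + h_0·M_1 = 6(Δ_0 - s'(0)) = 42 and h_2·M_2 + 2h_2·M_3 = 6(s'(3) - Δ_2) = 66.
Forward elimination and back-substitution give M_0 = 326/15, M_1 = -22/15, M_2 = -418/15, M_3 = 704/15.
On [1, 2], s(x) = 4 + 152/15·(x - 1) - 11/15·(x - 1)² - 22/5·(x - 1)³.
With (x - 1) = 3/4: s(7/4) = 1493/160.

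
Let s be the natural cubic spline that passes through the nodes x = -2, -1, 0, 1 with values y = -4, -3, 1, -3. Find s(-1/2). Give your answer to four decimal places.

Write σ_i for s''(x_i). With h_i = 1, 1, 1 and divided differences Δ_i = 1, 4, -4, the continuity of s' gives the tridiagonal system
  1·σ_0 + 4·σ_1 + 1·σ_2 = 6(Δ_1 - Δ_0) = 18
  1·σ_1 + 4·σ_2 + 1·σ_3 = 6(Δ_2 - Δ_1) = -48
Natural end conditions: σ_0 = σ_3 = 0.
Hence σ_0 = 0, σ_1 = 8, σ_2 = -14, σ_3 = 0.
On [-1, 0], s(x) = -3 + 11/3·(x + 1) + 4·(x + 1)² - 11/3·(x + 1)³.
With (x + 1) = 1/2: s(-1/2) = -5/8.

-0.6250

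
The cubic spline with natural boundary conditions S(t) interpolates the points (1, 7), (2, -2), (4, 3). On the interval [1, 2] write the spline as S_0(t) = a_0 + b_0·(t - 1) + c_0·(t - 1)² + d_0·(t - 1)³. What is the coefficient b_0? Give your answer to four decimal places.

With M_i denoting the second derivative at x_i, h_i = 1, 2, and Δ_i = (y_(i+1) − y_i)/h_i = -9, 5/2:
  1·M_0 + 6·M_1 + 2·M_2 = 6(Δ_1 - Δ_0) = 69
Natural end conditions: M_0 = M_2 = 0.
Solving the tridiagonal system: M_0 = 0, M_1 = 23/2, M_2 = 0.
On [1, 2], with S_0(t) = a_0 + b_0·(t - 1) + c_0·(t - 1)² + d_0·(t - 1)³: c_0 = M_0/2 = 0, d_0 = (M_1 - M_0)/(6h_0) = 23/12, b_0 = Δ_0 - h_0(2M_0 + M_1)/6 = -131/12.

-10.9167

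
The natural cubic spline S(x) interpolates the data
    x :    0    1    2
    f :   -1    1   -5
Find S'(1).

Put m_i = S'' at the i-th knot. Here h = (1, 1) and Δ = (2, -6), so the interior equations h_(i-1)·m_(i-1) + 2(h_(i-1)+h_i)·m_i + h_i·m_(i+1) = 6(Δ_i − Δ_(i-1)) read
  1·m_0 + 4·m_1 + 1·m_2 = 6(Δ_1 - Δ_0) = -48
Natural end conditions: m_0 = m_2 = 0.
Forward elimination and back-substitution give m_0 = 0, m_1 = -12, m_2 = 0.
On [1, 2], S'(x) = b_1 + 2c_1·(x - 1) + 3d_1·(x - 1)² with b_1 = Δ_1 - h_1(2m_1 + m_2)/6 = -2, c_1 = m_1/2 = -6, d_1 = (m_2 - m_1)/(6h_1) = 2. So S'(1) = -2.

-2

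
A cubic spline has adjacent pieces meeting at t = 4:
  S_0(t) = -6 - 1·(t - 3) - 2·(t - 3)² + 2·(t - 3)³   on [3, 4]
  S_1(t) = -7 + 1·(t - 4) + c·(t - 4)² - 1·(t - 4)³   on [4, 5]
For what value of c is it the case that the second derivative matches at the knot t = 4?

S_0''(t) = -4 + 12·(t - 3), so S_0''(4) = 8. On the right, S_1''(4) = 2c, so c = 4.

4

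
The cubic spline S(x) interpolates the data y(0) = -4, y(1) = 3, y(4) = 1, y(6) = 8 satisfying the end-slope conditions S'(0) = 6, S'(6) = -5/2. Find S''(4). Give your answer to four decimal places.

8.0256

With M_i denoting the second derivative at x_i, h_i = 1, 3, 2, and Δ_i = (y_(i+1) − y_i)/h_i = 7, -2/3, 7/2:
  1·M_0 + 8·M_1 + 3·M_2 = 6(Δ_1 - Δ_0) = -46
  3·M_1 + 10·M_2 + 2·M_3 = 6(Δ_2 - Δ_1) = 25
Clamped end conditions give two more equations: 2h_0·M_0 + h_0·M_1 = 6(Δ_0 - S'(0)) = 6 and h_2·M_2 + 2h_2·M_3 = 6(S'(6) - Δ_2) = -36.
Solving: M_0 = 307/39, M_1 = -380/39, M_2 = 313/39, M_3 = -1015/78.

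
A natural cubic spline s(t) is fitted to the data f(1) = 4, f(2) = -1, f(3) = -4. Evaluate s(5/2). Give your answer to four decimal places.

-2.6875

Put m_i = s'' at the i-th knot. Here h = (1, 1) and Δ = (-5, -3), so the interior equations h_(i-1)·m_(i-1) + 2(h_(i-1)+h_i)·m_i + h_i·m_(i+1) = 6(Δ_i − Δ_(i-1)) read
  1·m_0 + 4·m_1 + 1·m_2 = 6(Δ_1 - Δ_0) = 12
Natural end conditions: m_0 = m_2 = 0.
Solving: m_0 = 0, m_1 = 3, m_2 = 0.
On [2, 3], s(t) = -1 - 4·(t - 2) + 3/2·(t - 2)² - 1/2·(t - 2)³.
With (t - 2) = 1/2: s(5/2) = -43/16.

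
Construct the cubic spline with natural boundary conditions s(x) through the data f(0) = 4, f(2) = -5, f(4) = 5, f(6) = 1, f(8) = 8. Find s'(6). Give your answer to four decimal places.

-0.7857

With σ_i denoting the second derivative at x_i, h_i = 2, 2, 2, 2, and Δ_i = (y_(i+1) − y_i)/h_i = -9/2, 5, -2, 7/2:
  2·σ_0 + 8·σ_1 + 2·σ_2 = 6(Δ_1 - Δ_0) = 57
  2·σ_1 + 8·σ_2 + 2·σ_3 = 6(Δ_2 - Δ_1) = -42
  2·σ_2 + 8·σ_3 + 2·σ_4 = 6(Δ_3 - Δ_2) = 33
Natural end conditions: σ_0 = σ_4 = 0.
Hence σ_0 = 0, σ_1 = 66/7, σ_2 = -129/14, σ_3 = 45/7, σ_4 = 0.
On [6, 8], s'(x) = b_3 + 2c_3·(x - 6) + 3d_3·(x - 6)² with b_3 = Δ_3 - h_3(2σ_3 + σ_4)/6 = -11/14, c_3 = σ_3/2 = 45/14, d_3 = (σ_4 - σ_3)/(6h_3) = -15/28. So s'(6) = -11/14.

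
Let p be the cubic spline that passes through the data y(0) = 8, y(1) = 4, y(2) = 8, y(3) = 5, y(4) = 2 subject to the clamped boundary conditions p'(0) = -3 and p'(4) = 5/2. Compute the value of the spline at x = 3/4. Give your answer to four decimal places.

4.4530

With m_i denoting the second derivative at x_i, h_i = 1, 1, 1, 1, and Δ_i = (y_(i+1) − y_i)/h_i = -4, 4, -3, -3:
  1·m_0 + 4·m_1 + 1·m_2 = 6(Δ_1 - Δ_0) = 48
  1·m_1 + 4·m_2 + 1·m_3 = 6(Δ_2 - Δ_1) = -42
  1·m_2 + 4·m_3 + 1·m_4 = 6(Δ_3 - Δ_2) = 0
Clamped end conditions give two more equations: 2h_0·m_0 + h_0·m_1 = 6(Δ_0 - p'(0)) = -6 and h_3·m_3 + 2h_3·m_4 = 6(p'(4) - Δ_3) = 33.
Solving: m_0 = -697/56, m_1 = 529/28, m_2 = -121/8, m_3 = -11/28, m_4 = 935/56.
On [0, 1], p(x) = 8 - 3·x - 697/112·x² + 585/112·x³.
With x = 3/4: p(3/4) = 31919/7168.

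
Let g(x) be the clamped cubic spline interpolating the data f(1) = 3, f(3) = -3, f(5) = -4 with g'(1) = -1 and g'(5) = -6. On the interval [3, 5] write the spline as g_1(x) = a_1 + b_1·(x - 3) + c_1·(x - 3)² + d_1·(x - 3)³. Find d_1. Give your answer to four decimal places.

Let m_i = g''(x_i). Step sizes h_i = 2, 2; slopes of the chords Δ_i = (y_(i+1) - y_i)/h_i = -3, -1/2.
  2·m_0 + 8·m_1 + 2·m_2 = 6(Δ_1 - Δ_0) = 15
Clamped end conditions give two more equations: 2h_0·m_0 + h_0·m_1 = 6(Δ_0 - g'(1)) = -12 and h_1·m_1 + 2h_1·m_2 = 6(g'(5) - Δ_1) = -33.
Hence m_0 = -49/8, m_1 = 25/4, m_2 = -91/8.
On [3, 5], with g_1(x) = a_1 + b_1·(x - 3) + c_1·(x - 3)² + d_1·(x - 3)³: c_1 = m_1/2 = 25/8, d_1 = (m_2 - m_1)/(6h_1) = -47/32, b_1 = Δ_1 - h_1(2m_1 + m_2)/6 = -7/8.

-1.4688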